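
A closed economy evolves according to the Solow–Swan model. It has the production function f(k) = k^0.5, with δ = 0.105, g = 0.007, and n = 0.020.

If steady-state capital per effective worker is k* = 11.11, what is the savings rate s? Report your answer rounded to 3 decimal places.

In steady state, investment equals break-even investment: s·k^α = (n + g + δ)·k.
So s / (n + g + δ) = (k*)^(1−α) = 11.11^0.5 = 3.3332.
Therefore s = 3.3332 × (n + g + δ) = 3.3332 × 0.132 = 0.4400.

s ≈ 0.440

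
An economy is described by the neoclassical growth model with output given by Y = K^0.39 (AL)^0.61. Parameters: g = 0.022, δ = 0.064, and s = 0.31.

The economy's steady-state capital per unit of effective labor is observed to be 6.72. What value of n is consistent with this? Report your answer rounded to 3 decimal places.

In steady state, investment equals break-even investment: s·k^α = (n + g + δ)·k.
So s / (n + g + δ) = (k*)^(1−α) = 6.72^0.61 = 3.1967.
Therefore n + g + δ = s / 3.1967 = 0.31 / 3.1967 = 0.0970, so n = 0.0970 − 0.086 = 0.0110.

n ≈ 0.011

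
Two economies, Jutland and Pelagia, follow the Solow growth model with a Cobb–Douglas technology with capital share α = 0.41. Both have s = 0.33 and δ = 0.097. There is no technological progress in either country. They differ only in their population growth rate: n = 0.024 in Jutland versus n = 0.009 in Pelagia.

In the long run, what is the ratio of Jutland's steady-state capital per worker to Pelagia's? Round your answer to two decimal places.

Steady-state k* = [s/(n + δ)]^(1/(1−α)), so the ratio is [ (s_J/(n + δ)_J) / (s_P/(n + δ)_P) ]^1.6949.
s_J/(n + δ)_J = 0.33/0.121 = 2.7273; s_P/(n + δ)_P = 0.33/0.106 = 3.1132.
Ratio = (2.7273/3.1132)^1.6949 = 0.8760^1.6949 ≈ 0.7990

ratio ≈ 0.80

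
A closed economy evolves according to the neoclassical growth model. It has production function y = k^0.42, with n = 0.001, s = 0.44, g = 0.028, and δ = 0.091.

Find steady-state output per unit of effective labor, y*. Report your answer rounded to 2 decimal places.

At the steady state, Δk = 0, so s·k^α = (n + g + δ)·k.
Rearranging, k^(1−α) = s / (n + g + δ).
k^0.58 = 0.44 / (0.001 + 0.028 + 0.091) = 0.44 / 0.120 = 3.6667
k* = 3.6667^(1/0.58) ≈ 9.3948
y* = (k*)^α = 9.3948^0.42 ≈ 2.5622

y* ≈ 2.56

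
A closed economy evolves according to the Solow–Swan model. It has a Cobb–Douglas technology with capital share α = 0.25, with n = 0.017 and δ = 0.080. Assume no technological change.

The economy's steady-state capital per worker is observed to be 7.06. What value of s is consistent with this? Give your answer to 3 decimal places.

s ≈ 0.420

In steady state, investment equals break-even investment: s·k^α = (n + δ)·k.
So s / (n + δ) = (k*)^(1−α) = 7.06^0.75 = 4.3312.
Therefore s = 4.3312 × (n + δ) = 4.3312 × 0.097 = 0.4201.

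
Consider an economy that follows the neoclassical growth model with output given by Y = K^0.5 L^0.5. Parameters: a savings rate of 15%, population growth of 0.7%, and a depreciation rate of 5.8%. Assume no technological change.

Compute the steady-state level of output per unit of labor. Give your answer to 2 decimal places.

y* ≈ 2.31

In steady state, investment equals break-even investment: s·k^α = (n + δ)·k.
Rearranging, k^(1−α) = s / (n + δ).
k^0.5 = 0.15 / (0.007 + 0.058) = 0.15 / 0.065 = 2.3077
k* = 2.3077^(1/0.5) ≈ 5.3255
y* = (k*)^α = 5.3255^0.5 ≈ 2.3077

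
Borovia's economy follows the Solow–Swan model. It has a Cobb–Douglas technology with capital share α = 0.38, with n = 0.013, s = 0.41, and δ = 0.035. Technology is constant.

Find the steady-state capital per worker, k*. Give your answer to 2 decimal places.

k* = 31.80

At the steady state, Δk = 0, so s·k^α = (n + δ)·k.
Dividing both sides by k: k^(1−α) = s / (n + δ).
k^0.62 = 0.41 / (0.013 + 0.035) = 0.41 / 0.048 = 8.5417
k* = 8.5417^(1/0.62) ≈ 31.8047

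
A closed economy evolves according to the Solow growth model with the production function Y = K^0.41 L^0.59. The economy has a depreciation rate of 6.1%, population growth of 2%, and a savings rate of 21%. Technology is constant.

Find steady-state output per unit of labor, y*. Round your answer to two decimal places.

At the steady state, Δk = 0, so s·k^α = (n + δ)·k.
Dividing both sides by k: k^(1−α) = s / (n + δ).
k^0.59 = 0.21 / (0.020 + 0.061) = 0.21 / 0.081 = 2.5926
k* = 2.5926^(1/0.59) ≈ 5.0263
y* = (k*)^α = 5.0263^0.41 ≈ 1.9387

y* ≈ 1.94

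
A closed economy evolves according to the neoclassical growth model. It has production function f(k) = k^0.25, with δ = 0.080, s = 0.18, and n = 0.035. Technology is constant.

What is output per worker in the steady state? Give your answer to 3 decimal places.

At the steady state, Δk = 0, so s·k^α = (n + δ)·k.
Rearranging, k^(1−α) = s / (n + δ).
k^0.75 = 0.18 / (0.035 + 0.080) = 0.18 / 0.115 = 1.5652
k* = 1.5652^(1/0.75) ≈ 1.8173
y* = (k*)^α = 1.8173^0.25 ≈ 1.1611

y* ≈ 1.161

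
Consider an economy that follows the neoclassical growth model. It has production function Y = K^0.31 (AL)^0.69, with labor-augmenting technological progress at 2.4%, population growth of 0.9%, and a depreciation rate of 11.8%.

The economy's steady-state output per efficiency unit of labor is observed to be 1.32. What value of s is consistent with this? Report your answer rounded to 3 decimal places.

In steady state, investment equals break-even investment: s·k^α = (n + g + δ)·k.
Since y* = [s/(n + g + δ)]^(α/(1−α)), we have s/(n + g + δ) = (y*)^((1−α)/α) = 1.32^2.2258 = 1.8551.
Therefore s = 1.8551 × (n + g + δ) = 1.8551 × 0.151 = 0.2801.

s ≈ 0.280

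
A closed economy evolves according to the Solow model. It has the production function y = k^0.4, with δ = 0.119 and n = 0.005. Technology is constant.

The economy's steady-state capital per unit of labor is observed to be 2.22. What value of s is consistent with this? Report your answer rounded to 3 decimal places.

s ≈ 0.200

At the steady state, Δk = 0, so s·k^α = (n + δ)·k.
So s / (n + δ) = (k*)^(1−α) = 2.22^0.6 = 1.6137.
Therefore s = 1.6137 × (n + δ) = 1.6137 × 0.124 = 0.2001.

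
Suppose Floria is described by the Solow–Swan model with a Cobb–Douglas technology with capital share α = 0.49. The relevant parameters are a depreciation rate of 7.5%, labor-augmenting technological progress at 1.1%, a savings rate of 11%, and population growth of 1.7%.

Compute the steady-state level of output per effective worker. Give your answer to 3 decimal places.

Steady state requires s·f(k) = (n + g + δ)·k, i.e. s·k^α = (n + g + δ)·k.
Rearranging, k^(1−α) = s / (n + g + δ).
k^0.51 = 0.11 / (0.017 + 0.011 + 0.075) = 0.11 / 0.103 = 1.0680
k* = 1.0680^(1/0.51) ≈ 1.1377
y* = (k*)^α = 1.1377^0.49 ≈ 1.0653

y* ≈ 1.065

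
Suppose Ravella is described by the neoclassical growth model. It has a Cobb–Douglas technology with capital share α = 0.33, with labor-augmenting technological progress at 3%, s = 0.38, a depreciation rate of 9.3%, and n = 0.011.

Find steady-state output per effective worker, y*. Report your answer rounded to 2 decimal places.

y* = 1.67

Steady state requires s·f(k) = (n + g + δ)·k, i.e. s·k^α = (n + g + δ)·k.
Rearranging, k^(1−α) = s / (n + g + δ).
k^0.67 = 0.38 / (0.011 + 0.030 + 0.093) = 0.38 / 0.134 = 2.8358
k* = 2.8358^(1/0.67) ≈ 4.7384
y* = (k*)^α = 4.7384^0.33 ≈ 1.6709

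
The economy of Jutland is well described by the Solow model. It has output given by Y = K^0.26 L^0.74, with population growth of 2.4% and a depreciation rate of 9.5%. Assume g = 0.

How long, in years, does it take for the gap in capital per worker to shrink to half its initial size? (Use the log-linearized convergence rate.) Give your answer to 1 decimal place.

half-life ≈ 7.9 years

Near the steady state the convergence rate is λ = (1 − α)(n + δ).
λ = (1 − 0.26) × 0.119 = 0.74 × 0.119 = 0.08806
Half-life = ln 2 / λ = 0.6931 / 0.08806 ≈ 7.87 years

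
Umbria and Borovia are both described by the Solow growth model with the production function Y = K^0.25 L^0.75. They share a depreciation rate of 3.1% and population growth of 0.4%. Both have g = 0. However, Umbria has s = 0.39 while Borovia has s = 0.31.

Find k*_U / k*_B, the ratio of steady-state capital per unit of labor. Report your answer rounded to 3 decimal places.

ratio ≈ 1.358

Steady-state k* = [s/(n + δ)]^(1/(1−α)), so the ratio is [ (s_U/(n + δ)_U) / (s_B/(n + δ)_B) ]^1.3333.
s_U/(n + δ)_U = 0.39/0.035 = 11.1429; s_B/(n + δ)_B = 0.31/0.035 = 8.8571.
Ratio = (11.1429/8.8571)^1.3333 = 1.2581^1.3333 ≈ 1.3582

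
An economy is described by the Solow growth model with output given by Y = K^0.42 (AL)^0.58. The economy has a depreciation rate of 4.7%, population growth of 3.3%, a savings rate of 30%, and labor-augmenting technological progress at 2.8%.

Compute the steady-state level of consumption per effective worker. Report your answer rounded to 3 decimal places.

c* ≈ 1.467

At the steady state, Δk = 0, so s·k^α = (n + g + δ)·k.
Rearranging, k^(1−α) = s / (n + g + δ).
k^0.58 = 0.30 / (0.033 + 0.028 + 0.047) = 0.30 / 0.108 = 2.7778
k* = 2.7778^(1/0.58) ≈ 5.8211
y* = (k*)^α = 5.8211^0.42 ≈ 2.0956
c* = (1 − s)·y* = (1 − 0.30) × 2.0956 ≈ 1.4669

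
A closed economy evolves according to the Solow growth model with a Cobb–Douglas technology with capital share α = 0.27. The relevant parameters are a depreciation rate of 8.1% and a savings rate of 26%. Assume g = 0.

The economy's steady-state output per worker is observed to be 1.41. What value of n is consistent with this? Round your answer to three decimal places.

At the steady state, Δk = 0, so s·k^α = (n + δ)·k.
Since y* = [s/(n + δ)]^(α/(1−α)), we have s/(n + δ) = (y*)^((1−α)/α) = 1.41^2.7037 = 2.5319.
Therefore n + δ = s / 2.5319 = 0.26 / 2.5319 = 0.1027, so n = 0.1027 − 0.081 = 0.0217.

n ≈ 0.022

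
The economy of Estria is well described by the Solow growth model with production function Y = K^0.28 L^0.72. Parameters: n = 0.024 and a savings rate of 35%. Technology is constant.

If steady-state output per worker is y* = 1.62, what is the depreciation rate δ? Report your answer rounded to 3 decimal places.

δ ≈ 0.077

Steady state requires s·f(k) = (n + δ)·k, i.e. s·k^α = (n + δ)·k.
Since y* = [s/(n + δ)]^(α/(1−α)), we have s/(n + δ) = (y*)^((1−α)/α) = 1.62^2.5714 = 3.4574.
Therefore n + δ = s / 3.4574 = 0.35 / 3.4574 = 0.1012, so δ = 0.1012 − 0.024 = 0.0772.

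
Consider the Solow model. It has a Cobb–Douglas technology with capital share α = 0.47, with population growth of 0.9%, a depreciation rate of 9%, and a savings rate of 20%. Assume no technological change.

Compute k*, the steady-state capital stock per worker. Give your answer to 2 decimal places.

k* = 3.77

Steady state requires s·f(k) = (n + δ)·k, i.e. s·k^α = (n + δ)·k.
Rearranging, k^(1−α) = s / (n + δ).
k^0.53 = 0.20 / (0.009 + 0.090) = 0.20 / 0.099 = 2.0202
k* = 2.0202^(1/0.53) ≈ 3.7689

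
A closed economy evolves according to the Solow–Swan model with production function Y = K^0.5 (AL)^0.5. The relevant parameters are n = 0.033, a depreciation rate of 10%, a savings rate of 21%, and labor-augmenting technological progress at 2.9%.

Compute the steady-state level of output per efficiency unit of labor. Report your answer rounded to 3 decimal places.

y* = 1.296

At the steady state, Δk = 0, so s·k^α = (n + g + δ)·k.
Dividing both sides by k: k^(1−α) = s / (n + g + δ).
k^0.5 = 0.21 / (0.033 + 0.029 + 0.100) = 0.21 / 0.162 = 1.2963
k* = 1.2963^(1/0.5) ≈ 1.6804
y* = (k*)^α = 1.6804^0.5 ≈ 1.2963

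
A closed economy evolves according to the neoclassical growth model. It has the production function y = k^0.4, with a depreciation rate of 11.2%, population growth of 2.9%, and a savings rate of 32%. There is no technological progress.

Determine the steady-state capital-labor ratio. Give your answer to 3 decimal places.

k* = 3.919

At the steady state, Δk = 0, so s·k^α = (n + δ)·k.
Rearranging, k^(1−α) = s / (n + δ).
k^0.6 = 0.32 / (0.029 + 0.112) = 0.32 / 0.141 = 2.2695
k* = 2.2695^(1/0.6) ≈ 3.9194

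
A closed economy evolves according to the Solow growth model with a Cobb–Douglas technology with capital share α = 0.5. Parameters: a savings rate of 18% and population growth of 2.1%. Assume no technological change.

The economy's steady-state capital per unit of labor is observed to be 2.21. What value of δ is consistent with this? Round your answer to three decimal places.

In steady state, investment equals break-even investment: s·k^α = (n + δ)·k.
So s / (n + δ) = (k*)^(1−α) = 2.21^0.5 = 1.4866.
Therefore n + δ = s / 1.4866 = 0.18 / 1.4866 = 0.1211, so δ = 0.1211 − 0.021 = 0.1001.

δ ≈ 0.100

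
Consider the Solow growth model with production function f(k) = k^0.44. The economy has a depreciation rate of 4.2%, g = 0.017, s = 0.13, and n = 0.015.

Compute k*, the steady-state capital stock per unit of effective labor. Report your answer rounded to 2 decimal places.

In steady state, investment equals break-even investment: s·k^α = (n + g + δ)·k.
Rearranging, k^(1−α) = s / (n + g + δ).
k^0.56 = 0.13 / (0.015 + 0.017 + 0.042) = 0.13 / 0.074 = 1.7568
k* = 1.7568^(1/0.56) ≈ 2.7353

k* ≈ 2.74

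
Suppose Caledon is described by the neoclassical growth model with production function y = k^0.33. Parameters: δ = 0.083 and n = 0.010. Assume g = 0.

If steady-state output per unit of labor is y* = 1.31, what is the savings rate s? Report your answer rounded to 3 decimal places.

s ≈ 0.161

In steady state, investment equals break-even investment: s·k^α = (n + δ)·k.
Since y* = [s/(n + δ)]^(α/(1−α)), we have s/(n + δ) = (y*)^((1−α)/α) = 1.31^2.0303 = 1.7302.
Therefore s = 1.7302 × (n + δ) = 1.7302 × 0.093 = 0.1609.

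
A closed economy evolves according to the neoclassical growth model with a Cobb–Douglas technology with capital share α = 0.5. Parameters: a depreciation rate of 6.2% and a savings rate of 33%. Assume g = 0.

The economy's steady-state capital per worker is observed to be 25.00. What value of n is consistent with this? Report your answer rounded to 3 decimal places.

At the steady state, Δk = 0, so s·k^α = (n + δ)·k.
So s / (n + δ) = (k*)^(1−α) = 25.00^0.5 = 5.0000.
Therefore n + δ = s / 5.0000 = 0.33 / 5.0000 = 0.0660, so n = 0.0660 − 0.062 = 0.0040.

n ≈ 0.004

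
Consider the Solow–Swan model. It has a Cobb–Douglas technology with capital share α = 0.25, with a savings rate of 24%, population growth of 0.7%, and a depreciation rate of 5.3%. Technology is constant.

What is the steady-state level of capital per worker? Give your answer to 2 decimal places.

In steady state, investment equals break-even investment: s·k^α = (n + δ)·k.
Rearranging, k^(1−α) = s / (n + δ).
k^0.75 = 0.24 / (0.007 + 0.053) = 0.24 / 0.060 = 4.0000
k* = 4.0000^(1/0.75) ≈ 6.3496

k* = 6.35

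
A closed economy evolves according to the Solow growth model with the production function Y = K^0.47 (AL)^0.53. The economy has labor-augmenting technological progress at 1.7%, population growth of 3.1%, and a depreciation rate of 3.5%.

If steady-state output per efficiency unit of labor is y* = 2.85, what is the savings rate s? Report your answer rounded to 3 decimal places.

In steady state, investment equals break-even investment: s·k^α = (n + g + δ)·k.
Since y* = [s/(n + g + δ)]^(α/(1−α)), we have s/(n + g + δ) = (y*)^((1−α)/α) = 2.85^1.1277 = 3.2578.
Therefore s = 3.2578 × (n + g + δ) = 3.2578 × 0.083 = 0.2704.

s ≈ 0.270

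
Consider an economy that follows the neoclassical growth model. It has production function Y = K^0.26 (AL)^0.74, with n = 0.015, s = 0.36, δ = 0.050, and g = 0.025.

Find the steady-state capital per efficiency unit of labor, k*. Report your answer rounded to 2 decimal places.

Steady state requires s·f(k) = (n + g + δ)·k, i.e. s·k^α = (n + g + δ)·k.
Dividing both sides by k: k^(1−α) = s / (n + g + δ).
k^0.74 = 0.36 / (0.015 + 0.025 + 0.050) = 0.36 / 0.090 = 4.0000
k* = 4.0000^(1/0.74) ≈ 6.5102

k* ≈ 6.51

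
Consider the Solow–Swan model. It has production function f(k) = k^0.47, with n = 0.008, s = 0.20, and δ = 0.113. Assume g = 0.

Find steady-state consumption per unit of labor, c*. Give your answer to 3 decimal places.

c* ≈ 1.249

At the steady state, Δk = 0, so s·k^α = (n + δ)·k.
Rearranging, k^(1−α) = s / (n + δ).
k^0.53 = 0.20 / (0.008 + 0.113) = 0.20 / 0.121 = 1.6529
k* = 1.6529^(1/0.53) ≈ 2.5810
y* = (k*)^α = 2.5810^0.47 ≈ 1.5615
c* = (1 − s)·y* = (1 − 0.20) × 1.5615 ≈ 1.2492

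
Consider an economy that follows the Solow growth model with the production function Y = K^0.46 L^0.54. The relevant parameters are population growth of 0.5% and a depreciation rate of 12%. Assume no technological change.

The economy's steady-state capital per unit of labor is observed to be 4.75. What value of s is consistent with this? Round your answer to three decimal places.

s ≈ 0.290

In steady state, investment equals break-even investment: s·k^α = (n + δ)·k.
So s / (n + δ) = (k*)^(1−α) = 4.75^0.54 = 2.3196.
Therefore s = 2.3196 × (n + δ) = 2.3196 × 0.125 = 0.2900.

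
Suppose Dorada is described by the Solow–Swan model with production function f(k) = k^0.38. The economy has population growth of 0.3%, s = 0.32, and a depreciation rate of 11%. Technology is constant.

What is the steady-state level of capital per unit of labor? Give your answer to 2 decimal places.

k* ≈ 5.36

At the steady state, Δk = 0, so s·k^α = (n + δ)·k.
Rearranging, k^(1−α) = s / (n + δ).
k^0.62 = 0.32 / (0.003 + 0.110) = 0.32 / 0.113 = 2.8319
k* = 2.8319^(1/0.62) ≈ 5.3599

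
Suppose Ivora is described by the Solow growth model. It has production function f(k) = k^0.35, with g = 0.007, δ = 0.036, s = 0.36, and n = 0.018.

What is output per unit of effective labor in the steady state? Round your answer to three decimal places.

In steady state, investment equals break-even investment: s·k^α = (n + g + δ)·k.
Dividing both sides by k: k^(1−α) = s / (n + g + δ).
k^0.65 = 0.36 / (0.018 + 0.007 + 0.036) = 0.36 / 0.061 = 5.9016
k* = 5.9016^(1/0.65) ≈ 15.3500
y* = (k*)^α = 15.3500^0.35 ≈ 2.6010

y* = 2.601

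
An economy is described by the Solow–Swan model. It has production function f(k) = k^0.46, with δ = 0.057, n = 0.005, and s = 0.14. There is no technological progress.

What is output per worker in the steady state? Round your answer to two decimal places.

y* ≈ 2.00

Steady state requires s·f(k) = (n + δ)·k, i.e. s·k^α = (n + δ)·k.
Rearranging, k^(1−α) = s / (n + δ).
k^0.54 = 0.14 / (0.005 + 0.057) = 0.14 / 0.062 = 2.2581
k* = 2.2581^(1/0.54) ≈ 4.5194
y* = (k*)^α = 4.5194^0.46 ≈ 2.0014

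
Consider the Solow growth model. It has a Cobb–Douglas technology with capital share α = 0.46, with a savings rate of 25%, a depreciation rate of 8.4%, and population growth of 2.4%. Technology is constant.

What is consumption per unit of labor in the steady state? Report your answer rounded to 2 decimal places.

In steady state, investment equals break-even investment: s·k^α = (n + δ)·k.
Dividing both sides by k: k^(1−α) = s / (n + δ).
k^0.54 = 0.25 / (0.024 + 0.084) = 0.25 / 0.108 = 2.3148
k* = 2.3148^(1/0.54) ≈ 4.7318
y* = (k*)^α = 4.7318^0.46 ≈ 2.0441
c* = (1 − s)·y* = (1 − 0.25) × 2.0441 ≈ 1.5331

c* ≈ 1.53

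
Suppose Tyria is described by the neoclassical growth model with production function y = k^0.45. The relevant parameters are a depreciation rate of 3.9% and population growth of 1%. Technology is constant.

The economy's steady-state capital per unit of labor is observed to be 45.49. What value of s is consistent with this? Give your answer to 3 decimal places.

s ≈ 0.400

Steady state requires s·f(k) = (n + δ)·k, i.e. s·k^α = (n + δ)·k.
So s / (n + δ) = (k*)^(1−α) = 45.49^0.55 = 8.1631.
Therefore s = 8.1631 × (n + δ) = 8.1631 × 0.049 = 0.4000.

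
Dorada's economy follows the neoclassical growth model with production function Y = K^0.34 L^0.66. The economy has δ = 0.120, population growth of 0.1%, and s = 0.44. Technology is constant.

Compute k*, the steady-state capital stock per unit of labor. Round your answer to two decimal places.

At the steady state, Δk = 0, so s·k^α = (n + δ)·k.
Rearranging, k^(1−α) = s / (n + δ).
k^0.66 = 0.44 / (0.001 + 0.120) = 0.44 / 0.121 = 3.6364
k* = 3.6364^(1/0.66) ≈ 7.0714

k* = 7.07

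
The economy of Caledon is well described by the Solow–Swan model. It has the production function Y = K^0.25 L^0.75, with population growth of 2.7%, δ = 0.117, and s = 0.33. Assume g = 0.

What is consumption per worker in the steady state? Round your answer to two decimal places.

In steady state, investment equals break-even investment: s·k^α = (n + δ)·k.
Dividing both sides by k: k^(1−α) = s / (n + δ).
k^0.75 = 0.33 / (0.027 + 0.117) = 0.33 / 0.144 = 2.2917
k* = 2.2917^(1/0.75) ≈ 3.0214
y* = (k*)^α = 3.0214^0.25 ≈ 1.3184
c* = (1 − s)·y* = (1 − 0.33) × 1.3184 ≈ 0.8833

c* = 0.88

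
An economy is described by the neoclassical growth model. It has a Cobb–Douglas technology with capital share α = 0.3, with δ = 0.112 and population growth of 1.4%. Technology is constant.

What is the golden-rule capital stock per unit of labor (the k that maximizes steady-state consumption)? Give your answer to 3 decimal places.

The golden rule sets f'(k) = n + δ, i.e. α·k^(α−1) = n + δ.
So k^(1−α) = α / (n + δ) = 0.3 / 0.126 = 2.3810.
k_gold = 2.3810^(1/0.7) ≈ 3.4532

k_gold ≈ 3.453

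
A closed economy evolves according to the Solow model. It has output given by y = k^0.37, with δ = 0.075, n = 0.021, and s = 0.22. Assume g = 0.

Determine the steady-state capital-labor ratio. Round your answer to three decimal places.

k* = 3.730

At the steady state, Δk = 0, so s·k^α = (n + δ)·k.
Dividing both sides by k: k^(1−α) = s / (n + δ).
k^0.63 = 0.22 / (0.021 + 0.075) = 0.22 / 0.096 = 2.2917
k* = 2.2917^(1/0.63) ≈ 3.7297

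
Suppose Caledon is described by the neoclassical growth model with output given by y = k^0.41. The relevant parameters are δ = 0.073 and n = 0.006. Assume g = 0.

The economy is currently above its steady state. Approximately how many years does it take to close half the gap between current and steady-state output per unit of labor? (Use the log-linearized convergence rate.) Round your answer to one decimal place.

Near the steady state the convergence rate is λ = (1 − α)(n + δ).
λ = (1 − 0.41) × 0.079 = 0.59 × 0.079 = 0.04661
Half-life = ln 2 / λ = 0.6931 / 0.04661 ≈ 14.87 years

t_½ ≈ 14.9 years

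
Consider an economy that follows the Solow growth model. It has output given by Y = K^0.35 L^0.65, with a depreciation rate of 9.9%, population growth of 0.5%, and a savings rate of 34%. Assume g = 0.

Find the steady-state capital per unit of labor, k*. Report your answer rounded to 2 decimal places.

k* ≈ 6.19

At the steady state, Δk = 0, so s·k^α = (n + δ)·k.
Rearranging, k^(1−α) = s / (n + δ).
k^0.65 = 0.34 / (0.005 + 0.099) = 0.34 / 0.104 = 3.2692
k* = 3.2692^(1/0.65) ≈ 6.1865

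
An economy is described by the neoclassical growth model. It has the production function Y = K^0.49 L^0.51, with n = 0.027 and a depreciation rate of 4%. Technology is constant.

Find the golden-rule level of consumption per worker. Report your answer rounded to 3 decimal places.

At the golden rule, f'(k) = n + δ, so α·k^(α−1) = n + δ and k_gold = (α/(n + δ))^(1/(1−α)).
k_gold = (0.49/0.067)^(1/0.51) = 7.3134^1.9608 ≈ 49.4727
c_gold = f(k_gold) − (n + δ)·k_gold = 6.7646 − 0.067×49.4727 ≈ 3.4499

c_gold ≈ 3.450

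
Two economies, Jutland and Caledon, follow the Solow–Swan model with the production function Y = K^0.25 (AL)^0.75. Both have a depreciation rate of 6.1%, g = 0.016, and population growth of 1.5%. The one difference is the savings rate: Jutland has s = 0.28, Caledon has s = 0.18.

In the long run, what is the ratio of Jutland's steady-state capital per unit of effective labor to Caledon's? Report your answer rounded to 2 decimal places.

k*_J / k*_C ≈ 1.80

Steady-state k* = [s/(n + g + δ)]^(1/(1−α)), so the ratio is [ (s_J/(n + g + δ)_J) / (s_C/(n + g + δ)_C) ]^1.3333.
s_J/(n + g + δ)_J = 0.28/0.092 = 3.0435; s_C/(n + g + δ)_C = 0.18/0.092 = 1.9565.
Ratio = (3.0435/1.9565)^1.3333 = 1.5556^1.3333 ≈ 1.8024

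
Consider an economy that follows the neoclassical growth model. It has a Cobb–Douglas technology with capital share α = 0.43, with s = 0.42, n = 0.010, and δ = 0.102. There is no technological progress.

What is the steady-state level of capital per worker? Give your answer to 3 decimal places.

k* = 10.164

In steady state, investment equals break-even investment: s·k^α = (n + δ)·k.
Rearranging, k^(1−α) = s / (n + δ).
k^0.57 = 0.42 / (0.010 + 0.102) = 0.42 / 0.112 = 3.7500
k* = 3.7500^(1/0.57) ≈ 10.1642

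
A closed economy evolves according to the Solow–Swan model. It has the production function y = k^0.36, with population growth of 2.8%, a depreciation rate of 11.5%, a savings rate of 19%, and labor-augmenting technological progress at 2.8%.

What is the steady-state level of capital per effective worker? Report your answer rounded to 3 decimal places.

k* ≈ 1.179

Steady state requires s·f(k) = (n + g + δ)·k, i.e. s·k^α = (n + g + δ)·k.
Rearranging, k^(1−α) = s / (n + g + δ).
k^0.64 = 0.19 / (0.028 + 0.028 + 0.115) = 0.19 / 0.171 = 1.1111
k* = 1.1111^(1/0.64) ≈ 1.1789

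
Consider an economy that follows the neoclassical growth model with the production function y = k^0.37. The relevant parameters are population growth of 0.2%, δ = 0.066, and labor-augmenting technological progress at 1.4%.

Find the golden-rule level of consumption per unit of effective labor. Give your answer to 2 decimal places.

At the golden rule, f'(k) = n + g + δ, so α·k^(α−1) = n + g + δ and k_gold = (α/(n + g + δ))^(1/(1−α)).
k_gold = (0.37/0.082)^(1/0.63) = 4.5122^1.5873 ≈ 10.9323
c_gold = f(k_gold) − (n + g + δ)·k_gold = 2.4228 − 0.082×10.9323 ≈ 1.5264

c_gold ≈ 1.53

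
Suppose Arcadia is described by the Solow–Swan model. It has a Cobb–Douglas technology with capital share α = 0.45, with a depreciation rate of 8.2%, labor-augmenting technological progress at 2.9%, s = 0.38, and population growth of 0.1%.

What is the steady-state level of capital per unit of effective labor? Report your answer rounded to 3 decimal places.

At the steady state, Δk = 0, so s·k^α = (n + g + δ)·k.
Rearranging, k^(1−α) = s / (n + g + δ).
k^0.55 = 0.38 / (0.001 + 0.029 + 0.082) = 0.38 / 0.112 = 3.3929
k* = 3.3929^(1/0.55) ≈ 9.2188

k* ≈ 9.219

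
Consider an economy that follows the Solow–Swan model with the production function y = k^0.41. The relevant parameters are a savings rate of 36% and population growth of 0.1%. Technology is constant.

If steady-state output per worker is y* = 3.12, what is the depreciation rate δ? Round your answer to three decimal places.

δ ≈ 0.069

At the steady state, Δk = 0, so s·k^α = (n + δ)·k.
Since y* = [s/(n + δ)]^(α/(1−α)), we have s/(n + δ) = (y*)^((1−α)/α) = 3.12^1.439 = 5.1415.
Therefore n + δ = s / 5.1415 = 0.36 / 5.1415 = 0.0700, so δ = 0.0700 − 0.001 = 0.0690.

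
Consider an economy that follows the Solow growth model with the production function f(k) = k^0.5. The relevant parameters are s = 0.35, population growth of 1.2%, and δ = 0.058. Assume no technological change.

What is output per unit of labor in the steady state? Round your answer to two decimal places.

y* ≈ 5.00

In steady state, investment equals break-even investment: s·k^α = (n + δ)·k.
Rearranging, k^(1−α) = s / (n + δ).
k^0.5 = 0.35 / (0.012 + 0.058) = 0.35 / 0.070 = 5.0000
k* = 5.0000^(1/0.5) ≈ 25.0000
y* = (k*)^α = 25.0000^0.5 ≈ 5.0000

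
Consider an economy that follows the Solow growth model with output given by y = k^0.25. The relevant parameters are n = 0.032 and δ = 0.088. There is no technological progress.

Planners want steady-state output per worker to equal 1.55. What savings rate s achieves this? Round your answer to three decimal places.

s ≈ 0.447

Steady state requires s·f(k) = (n + δ)·k, i.e. s·k^α = (n + δ)·k.
Since y* = [s/(n + δ)]^(α/(1−α)), we have s/(n + δ) = (y*)^((1−α)/α) = 1.55^3 = 3.7239.
Therefore s = 3.7239 × (n + δ) = 3.7239 × 0.120 = 0.4469.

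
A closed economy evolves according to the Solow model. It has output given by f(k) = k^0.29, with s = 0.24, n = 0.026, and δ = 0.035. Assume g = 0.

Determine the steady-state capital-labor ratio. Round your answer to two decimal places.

k* = 6.88

In steady state, investment equals break-even investment: s·k^α = (n + δ)·k.
Dividing both sides by k: k^(1−α) = s / (n + δ).
k^0.71 = 0.24 / (0.026 + 0.035) = 0.24 / 0.061 = 3.9344
k* = 3.9344^(1/0.71) ≈ 6.8843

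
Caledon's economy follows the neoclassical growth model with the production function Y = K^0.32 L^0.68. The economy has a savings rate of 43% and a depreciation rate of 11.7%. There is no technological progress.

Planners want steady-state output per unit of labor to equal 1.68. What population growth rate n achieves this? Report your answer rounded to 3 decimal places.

At the steady state, Δk = 0, so s·k^α = (n + δ)·k.
Since y* = [s/(n + δ)]^(α/(1−α)), we have s/(n + δ) = (y*)^((1−α)/α) = 1.68^2.125 = 3.0115.
Therefore n + δ = s / 3.0115 = 0.43 / 3.0115 = 0.1428, so n = 0.1428 − 0.117 = 0.0258.

n ≈ 0.026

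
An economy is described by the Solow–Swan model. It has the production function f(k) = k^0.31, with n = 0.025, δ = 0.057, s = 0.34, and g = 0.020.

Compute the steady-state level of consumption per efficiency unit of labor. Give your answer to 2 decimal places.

At the steady state, Δk = 0, so s·k^α = (n + g + δ)·k.
Rearranging, k^(1−α) = s / (n + g + δ).
k^0.69 = 0.34 / (0.025 + 0.020 + 0.057) = 0.34 / 0.102 = 3.3333
k* = 3.3333^(1/0.69) ≈ 5.7252
y* = (k*)^α = 5.7252^0.31 ≈ 1.7176
c* = (1 − s)·y* = (1 − 0.34) × 1.7176 ≈ 1.1336

c* = 1.13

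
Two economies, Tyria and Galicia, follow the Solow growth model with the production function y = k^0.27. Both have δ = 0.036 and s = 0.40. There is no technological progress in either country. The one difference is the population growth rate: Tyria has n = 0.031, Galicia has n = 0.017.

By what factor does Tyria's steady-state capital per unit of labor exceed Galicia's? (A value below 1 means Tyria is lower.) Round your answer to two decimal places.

Steady-state k* = [s/(n + δ)]^(1/(1−α)), so the ratio is [ (s_T/(n + δ)_T) / (s_G/(n + δ)_G) ]^1.3699.
s_T/(n + δ)_T = 0.40/0.067 = 5.9701; s_G/(n + δ)_G = 0.40/0.053 = 7.5472.
Ratio = (5.9701/7.5472)^1.3699 = 0.7910^1.3699 ≈ 0.7253

ratio ≈ 0.73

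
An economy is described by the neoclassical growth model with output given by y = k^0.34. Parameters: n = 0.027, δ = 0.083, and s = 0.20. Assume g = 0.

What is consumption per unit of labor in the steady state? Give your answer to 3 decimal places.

At the steady state, Δk = 0, so s·k^α = (n + δ)·k.
Dividing both sides by k: k^(1−α) = s / (n + δ).
k^0.66 = 0.20 / (0.027 + 0.083) = 0.20 / 0.110 = 1.8182
k* = 1.8182^(1/0.66) ≈ 2.4740
y* = (k*)^α = 2.4740^0.34 ≈ 1.3607
c* = (1 − s)·y* = (1 − 0.20) × 1.3607 ≈ 1.0886

c* ≈ 1.089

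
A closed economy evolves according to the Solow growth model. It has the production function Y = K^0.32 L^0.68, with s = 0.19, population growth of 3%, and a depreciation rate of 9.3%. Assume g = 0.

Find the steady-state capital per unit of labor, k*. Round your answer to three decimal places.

Steady state requires s·f(k) = (n + δ)·k, i.e. s·k^α = (n + δ)·k.
Dividing both sides by k: k^(1−α) = s / (n + δ).
k^0.68 = 0.19 / (0.030 + 0.093) = 0.19 / 0.123 = 1.5447
k* = 1.5447^(1/0.68) ≈ 1.8954

k* = 1.895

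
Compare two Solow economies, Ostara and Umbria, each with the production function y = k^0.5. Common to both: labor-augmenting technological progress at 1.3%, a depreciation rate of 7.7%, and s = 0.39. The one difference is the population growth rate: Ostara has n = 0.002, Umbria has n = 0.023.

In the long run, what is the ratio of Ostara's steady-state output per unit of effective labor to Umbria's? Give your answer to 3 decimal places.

y*_O / y*_U ≈ 1.228

Steady-state y* = [s/(n + g + δ)]^(α/(1−α)), so the ratio is [ (s_O/(n + g + δ)_O) / (s_U/(n + g + δ)_U) ]^1.
s_O/(n + g + δ)_O = 0.39/0.092 = 4.2391; s_U/(n + g + δ)_U = 0.39/0.113 = 3.4513.
Ratio = (4.2391/3.4513)^1 = 1.2283^1 ≈ 1.2283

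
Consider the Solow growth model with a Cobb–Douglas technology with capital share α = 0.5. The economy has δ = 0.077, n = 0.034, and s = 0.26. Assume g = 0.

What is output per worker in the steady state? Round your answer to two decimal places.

y* ≈ 2.34

At the steady state, Δk = 0, so s·k^α = (n + δ)·k.
Dividing both sides by k: k^(1−α) = s / (n + δ).
k^0.5 = 0.26 / (0.034 + 0.077) = 0.26 / 0.111 = 2.3423
k* = 2.3423^(1/0.5) ≈ 5.4864
y* = (k*)^α = 5.4864^0.5 ≈ 2.3423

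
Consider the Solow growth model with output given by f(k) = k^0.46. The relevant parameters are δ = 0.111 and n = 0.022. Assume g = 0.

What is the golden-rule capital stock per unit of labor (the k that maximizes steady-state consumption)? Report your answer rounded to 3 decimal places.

k_gold ≈ 9.953

The golden rule sets f'(k) = n + δ, i.e. α·k^(α−1) = n + δ.
So k^(1−α) = α / (n + δ) = 0.46 / 0.133 = 3.4586.
k_gold = 3.4586^(1/0.54) ≈ 9.9532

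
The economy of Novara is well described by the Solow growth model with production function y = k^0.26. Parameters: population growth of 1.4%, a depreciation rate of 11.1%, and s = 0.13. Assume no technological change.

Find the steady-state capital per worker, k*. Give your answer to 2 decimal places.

In steady state, investment equals break-even investment: s·k^α = (n + δ)·k.
Rearranging, k^(1−α) = s / (n + δ).
k^0.74 = 0.13 / (0.014 + 0.111) = 0.13 / 0.125 = 1.0400
k* = 1.0400^(1/0.74) ≈ 1.0544

k* = 1.05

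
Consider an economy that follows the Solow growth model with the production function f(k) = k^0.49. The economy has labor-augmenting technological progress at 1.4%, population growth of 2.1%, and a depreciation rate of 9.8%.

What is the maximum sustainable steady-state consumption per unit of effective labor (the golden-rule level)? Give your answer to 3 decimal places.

At the golden rule, f'(k) = n + g + δ, so α·k^(α−1) = n + g + δ and k_gold = (α/(n + g + δ))^(1/(1−α)).
k_gold = (0.49/0.133)^(1/0.51) = 3.6842^1.9608 ≈ 12.8969
c_gold = f(k_gold) − (n + g + δ)·k_gold = 3.5006 − 0.133×12.8969 ≈ 1.7853

c_gold ≈ 1.785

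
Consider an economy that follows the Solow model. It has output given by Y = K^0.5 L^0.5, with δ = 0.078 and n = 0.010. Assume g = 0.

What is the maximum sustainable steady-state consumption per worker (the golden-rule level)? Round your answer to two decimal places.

At the golden rule, f'(k) = n + δ, so α·k^(α−1) = n + δ and k_gold = (α/(n + δ))^(1/(1−α)).
k_gold = (0.5/0.088)^(1/0.5) = 5.6818^2 ≈ 32.2829
c_gold = f(k_gold) − (n + δ)·k_gold = 5.6818 − 0.088×32.2829 ≈ 2.8409

c_gold ≈ 2.84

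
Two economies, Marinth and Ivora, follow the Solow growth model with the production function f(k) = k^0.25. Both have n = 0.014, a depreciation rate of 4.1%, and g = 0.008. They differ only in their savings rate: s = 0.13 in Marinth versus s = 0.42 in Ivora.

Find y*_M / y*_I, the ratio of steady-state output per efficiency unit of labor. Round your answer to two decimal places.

ratio ≈ 0.68

Steady-state y* = [s/(n + g + δ)]^(α/(1−α)), so the ratio is [ (s_M/(n + g + δ)_M) / (s_I/(n + g + δ)_I) ]^0.3333.
s_M/(n + g + δ)_M = 0.13/0.063 = 2.0635; s_I/(n + g + δ)_I = 0.42/0.063 = 6.6667.
Ratio = (2.0635/6.6667)^0.3333 = 0.3095^0.3333 ≈ 0.6765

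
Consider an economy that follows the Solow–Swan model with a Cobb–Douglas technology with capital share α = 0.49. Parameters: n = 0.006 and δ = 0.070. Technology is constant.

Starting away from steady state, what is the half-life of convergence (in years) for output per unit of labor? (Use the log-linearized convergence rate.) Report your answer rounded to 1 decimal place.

t_½ ≈ 17.9 years

Near the steady state the convergence rate is λ = (1 − α)(n + δ).
λ = (1 − 0.49) × 0.076 = 0.51 × 0.076 = 0.03876
Half-life = ln 2 / λ = 0.6931 / 0.03876 ≈ 17.88 years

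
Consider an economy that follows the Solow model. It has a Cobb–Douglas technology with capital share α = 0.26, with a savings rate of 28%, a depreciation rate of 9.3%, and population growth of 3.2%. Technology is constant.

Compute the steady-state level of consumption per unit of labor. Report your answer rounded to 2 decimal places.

At the steady state, Δk = 0, so s·k^α = (n + δ)·k.
Rearranging, k^(1−α) = s / (n + δ).
k^0.74 = 0.28 / (0.032 + 0.093) = 0.28 / 0.125 = 2.2400
k* = 2.2400^(1/0.74) ≈ 2.9738
y* = (k*)^α = 2.9738^0.26 ≈ 1.3276
c* = (1 − s)·y* = (1 − 0.28) × 1.3276 ≈ 0.9559

c* ≈ 0.96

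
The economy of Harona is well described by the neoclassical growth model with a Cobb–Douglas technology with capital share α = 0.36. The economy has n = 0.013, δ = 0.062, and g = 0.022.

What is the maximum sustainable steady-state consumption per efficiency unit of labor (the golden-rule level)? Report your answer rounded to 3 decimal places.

At the golden rule, f'(k) = n + g + δ, so α·k^(α−1) = n + g + δ and k_gold = (α/(n + g + δ))^(1/(1−α)).
k_gold = (0.36/0.097)^(1/0.64) = 3.7113^1.5625 ≈ 7.7604
c_gold = f(k_gold) − (n + g + δ)·k_gold = 2.0910 − 0.097×7.7604 ≈ 1.3382

c_gold ≈ 1.338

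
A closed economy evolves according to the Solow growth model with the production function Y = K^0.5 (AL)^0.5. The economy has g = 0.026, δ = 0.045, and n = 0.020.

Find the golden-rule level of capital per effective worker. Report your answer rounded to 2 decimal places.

The golden rule sets f'(k) = n + g + δ, i.e. α·k^(α−1) = n + g + δ.
So k^(1−α) = α / (n + g + δ) = 0.5 / 0.091 = 5.4945.
k_gold = 5.4945^(1/0.5) ≈ 30.1895

k_gold ≈ 30.19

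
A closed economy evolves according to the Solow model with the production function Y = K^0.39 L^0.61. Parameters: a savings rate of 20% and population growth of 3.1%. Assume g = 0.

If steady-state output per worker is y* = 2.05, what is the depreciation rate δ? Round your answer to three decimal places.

In steady state, investment equals break-even investment: s·k^α = (n + δ)·k.
Since y* = [s/(n + δ)]^(α/(1−α)), we have s/(n + δ) = (y*)^((1−α)/α) = 2.05^1.5641 = 3.0734.
Therefore n + δ = s / 3.0734 = 0.20 / 3.0734 = 0.0651, so δ = 0.0651 − 0.031 = 0.0341.

δ ≈ 0.034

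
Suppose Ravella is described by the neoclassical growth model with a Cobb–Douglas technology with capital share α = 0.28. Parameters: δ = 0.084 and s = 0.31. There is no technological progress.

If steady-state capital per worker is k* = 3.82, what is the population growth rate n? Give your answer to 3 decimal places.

n ≈ 0.034

Steady state requires s·f(k) = (n + δ)·k, i.e. s·k^α = (n + δ)·k.
So s / (n + δ) = (k*)^(1−α) = 3.82^0.72 = 2.6247.
Therefore n + δ = s / 2.6247 = 0.31 / 2.6247 = 0.1181, so n = 0.1181 − 0.084 = 0.0341.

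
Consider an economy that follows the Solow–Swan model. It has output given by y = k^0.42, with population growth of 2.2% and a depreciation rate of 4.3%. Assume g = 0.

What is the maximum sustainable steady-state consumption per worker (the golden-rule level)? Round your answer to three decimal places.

c_gold ≈ 2.240

At the golden rule, f'(k) = n + δ, so α·k^(α−1) = n + δ and k_gold = (α/(n + δ))^(1/(1−α)).
k_gold = (0.42/0.065)^(1/0.58) = 6.4615^1.7241 ≈ 24.9514
c_gold = f(k_gold) − (n + δ)·k_gold = 3.8617 − 0.065×24.9514 ≈ 2.2399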